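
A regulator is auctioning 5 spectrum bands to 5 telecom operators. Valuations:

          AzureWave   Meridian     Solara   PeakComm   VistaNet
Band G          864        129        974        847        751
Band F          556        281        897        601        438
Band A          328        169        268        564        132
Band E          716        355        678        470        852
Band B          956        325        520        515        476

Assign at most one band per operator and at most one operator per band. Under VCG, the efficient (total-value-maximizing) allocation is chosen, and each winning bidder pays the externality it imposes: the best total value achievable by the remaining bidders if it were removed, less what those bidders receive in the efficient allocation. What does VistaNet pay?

VistaNet pays $186M.

Efficient allocation: AzureWave→Band B ($956M), Meridian→Band A ($169M), Solara→Band F ($897M), PeakComm→Band G ($847M), VistaNet→Band E ($852M); total welfare W = $3721M.
VistaNet receives Band E at value $852M, so the others get W − 852 = $2869M.
Without VistaNet: best allocation of the remaining 4 bidders over all 5 bands is AzureWave→Band B ($956M), Meridian→Band E ($355M), Solara→Band F ($897M), PeakComm→Band G ($847M), total $3055M.
VCG payment = (others' best without VistaNet) − (others' welfare with VistaNet) = 3055 − 2869 = $186M.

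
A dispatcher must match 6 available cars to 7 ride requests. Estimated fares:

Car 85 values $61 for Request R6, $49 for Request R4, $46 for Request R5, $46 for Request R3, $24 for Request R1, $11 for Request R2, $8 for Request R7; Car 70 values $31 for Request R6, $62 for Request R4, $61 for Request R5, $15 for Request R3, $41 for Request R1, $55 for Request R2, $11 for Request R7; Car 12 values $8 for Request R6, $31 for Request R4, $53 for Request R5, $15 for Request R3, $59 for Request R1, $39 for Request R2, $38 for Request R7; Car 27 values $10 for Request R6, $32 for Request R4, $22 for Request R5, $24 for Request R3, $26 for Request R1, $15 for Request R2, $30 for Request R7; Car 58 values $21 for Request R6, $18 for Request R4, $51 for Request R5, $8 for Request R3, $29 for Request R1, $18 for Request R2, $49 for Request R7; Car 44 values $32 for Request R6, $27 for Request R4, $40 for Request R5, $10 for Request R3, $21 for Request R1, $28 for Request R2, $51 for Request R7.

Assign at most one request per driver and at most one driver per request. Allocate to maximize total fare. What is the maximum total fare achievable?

This is the linear assignment problem.
Optimal: Car 85→Request R6 ($61), Car 70→Request R2 ($55), Car 12→Request R1 ($59), Car 27→Request R4 ($32), Car 58→Request R5 ($51), Car 44→Request R7 ($51) — total 61+55+59+32+51+51 = $309.
Column-greedy (each request in turn goes to its best remaining driver) gives $257, worse by 52.
Every other assignment is strictly worse.

Maximum total: $309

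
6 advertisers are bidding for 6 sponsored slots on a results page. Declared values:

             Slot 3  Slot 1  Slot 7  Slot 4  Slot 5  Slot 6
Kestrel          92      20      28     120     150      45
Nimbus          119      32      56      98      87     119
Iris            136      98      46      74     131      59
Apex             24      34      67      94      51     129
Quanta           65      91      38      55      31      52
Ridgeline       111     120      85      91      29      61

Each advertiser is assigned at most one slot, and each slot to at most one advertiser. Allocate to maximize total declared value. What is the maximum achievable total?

This is a one-to-one assignment (maximum-weight bipartite matching).
Optimal: Kestrel→Slot 5 ($150), Nimbus→Slot 4 ($98), Iris→Slot 3 ($136), Apex→Slot 6 ($129), Quanta→Slot 1 ($91), Ridgeline→Slot 7 ($85) — total 150+98+136+129+91+85 = $689.
Max-entry greedy (repeatedly take the single best remaining cell) gives $671, worse by 18.

Max total: $689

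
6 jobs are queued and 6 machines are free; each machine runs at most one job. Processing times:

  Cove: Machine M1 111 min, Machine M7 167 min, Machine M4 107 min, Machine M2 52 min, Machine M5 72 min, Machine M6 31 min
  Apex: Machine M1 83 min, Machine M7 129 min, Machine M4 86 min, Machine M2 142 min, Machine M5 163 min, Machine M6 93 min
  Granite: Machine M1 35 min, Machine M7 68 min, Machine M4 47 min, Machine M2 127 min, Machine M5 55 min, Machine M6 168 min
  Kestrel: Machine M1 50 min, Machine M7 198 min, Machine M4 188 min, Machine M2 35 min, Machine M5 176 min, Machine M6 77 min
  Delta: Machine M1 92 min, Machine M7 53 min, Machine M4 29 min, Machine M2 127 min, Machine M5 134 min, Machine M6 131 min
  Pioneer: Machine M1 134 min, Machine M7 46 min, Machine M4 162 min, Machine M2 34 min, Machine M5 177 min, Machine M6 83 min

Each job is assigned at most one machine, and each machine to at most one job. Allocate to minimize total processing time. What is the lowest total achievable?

This is the linear assignment problem.
Optimal: Cove→Machine M6 (31 min), Apex→Machine M1 (83 min), Granite→Machine M5 (55 min), Kestrel→Machine M2 (35 min), Delta→Machine M4 (29 min), Pioneer→Machine M7 (46 min) — total 31+83+55+35+29+46 = 279 min.

Min total: 279 min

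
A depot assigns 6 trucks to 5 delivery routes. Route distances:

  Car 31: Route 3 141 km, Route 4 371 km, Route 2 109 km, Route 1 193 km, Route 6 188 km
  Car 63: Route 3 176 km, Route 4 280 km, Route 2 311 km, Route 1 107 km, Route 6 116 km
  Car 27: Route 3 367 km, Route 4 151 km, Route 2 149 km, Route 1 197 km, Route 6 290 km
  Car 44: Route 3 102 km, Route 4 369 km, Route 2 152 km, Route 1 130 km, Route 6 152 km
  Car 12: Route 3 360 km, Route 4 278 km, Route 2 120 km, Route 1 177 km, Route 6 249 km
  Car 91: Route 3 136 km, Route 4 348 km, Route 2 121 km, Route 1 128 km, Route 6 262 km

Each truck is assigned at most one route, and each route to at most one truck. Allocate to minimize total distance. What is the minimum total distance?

Min total: 606 km

This is a one-to-one assignment (minimum-cost bipartite matching).
Optimal: Car 44→Route 3 (102 km), Car 27→Route 4 (151 km), Car 31→Route 2 (109 km), Car 91→Route 1 (128 km), Car 63→Route 6 (116 km) — total 102+151+109+128+116 = 606 km.
Column-greedy (each route in turn goes to its cheapest remaining truck) gives 718 km, worse by 112.
Swapping Car 27↔Car 31 (Car 27→Route 2 149 km, Car 31→Route 4 371 km) adds 260.
Checked against all permutations: 606 km is optimal.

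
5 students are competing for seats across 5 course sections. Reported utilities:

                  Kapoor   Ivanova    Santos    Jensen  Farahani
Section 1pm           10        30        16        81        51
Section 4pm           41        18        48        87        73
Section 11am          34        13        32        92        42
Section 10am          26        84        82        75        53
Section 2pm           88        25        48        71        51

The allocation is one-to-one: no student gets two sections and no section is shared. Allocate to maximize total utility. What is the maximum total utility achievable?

Optimal: Kapoor→Section 2pm (88 points), Ivanova→Section 1pm (30 points), Santos→Section 10am (82 points), Jensen→Section 11am (92 points), Farahani→Section 4pm (73 points) — total 88+30+82+92+73 = 365 points.
Next-best assignment: Kapoor→Section 2pm, Ivanova→Section 10am, Santos→Section 4pm, Jensen→Section 11am, Farahani→Section 1pm = 363 points.
No other one-to-one assignment exceeds 365 points.

Max total: 365 points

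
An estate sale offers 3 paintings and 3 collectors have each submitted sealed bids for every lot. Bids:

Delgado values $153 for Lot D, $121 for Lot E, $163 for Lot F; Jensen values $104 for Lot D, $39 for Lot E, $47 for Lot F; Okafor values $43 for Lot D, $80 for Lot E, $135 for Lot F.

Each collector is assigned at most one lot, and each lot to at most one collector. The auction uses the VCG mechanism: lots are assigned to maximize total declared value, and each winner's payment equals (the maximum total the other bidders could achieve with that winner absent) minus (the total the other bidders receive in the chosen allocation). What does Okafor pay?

Efficient allocation: Delgado→Lot E ($121), Jensen→Lot D ($104), Okafor→Lot F ($135); total welfare W = $360.
Okafor receives Lot F at value $135, so the others get W − 135 = $225.
Without Okafor: best allocation of the remaining 2 bidders over all 3 lots is Delgado→Lot F ($163), Jensen→Lot D ($104), total $267.
VCG payment = (others' best without Okafor) − (others' welfare with Okafor) = 267 − 225 = $42.

Okafor pays $42.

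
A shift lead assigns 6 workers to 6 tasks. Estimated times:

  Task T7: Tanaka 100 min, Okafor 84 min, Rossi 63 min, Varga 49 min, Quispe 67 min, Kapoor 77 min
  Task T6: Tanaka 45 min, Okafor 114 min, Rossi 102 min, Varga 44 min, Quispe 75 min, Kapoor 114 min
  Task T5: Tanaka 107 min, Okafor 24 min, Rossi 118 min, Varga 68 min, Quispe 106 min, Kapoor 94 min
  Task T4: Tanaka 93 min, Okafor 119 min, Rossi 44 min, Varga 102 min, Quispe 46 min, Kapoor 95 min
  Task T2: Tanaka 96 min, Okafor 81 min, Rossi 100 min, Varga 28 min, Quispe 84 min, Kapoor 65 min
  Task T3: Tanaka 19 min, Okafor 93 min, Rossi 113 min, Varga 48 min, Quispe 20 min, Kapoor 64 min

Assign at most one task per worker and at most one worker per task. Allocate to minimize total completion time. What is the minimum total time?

Minimum total: 238 min

Optimal: Tanaka→Task T6 (45 min), Okafor→Task T5 (24 min), Rossi→Task T4 (44 min), Varga→Task T2 (28 min), Quispe→Task T3 (20 min), Kapoor→Task T7 (77 min) — total 45+24+44+28+20+77 = 238 min.
Column-greedy (each task in turn goes to its cheapest remaining worker) gives 247 min, worse by 9.
Next-best assignment: Tanaka→Task T6, Okafor→Task T5, Rossi→Task T4, Varga→Task T7, Quispe→Task T3, Kapoor→Task T2 = 247 min.
Every other assignment is strictly worse.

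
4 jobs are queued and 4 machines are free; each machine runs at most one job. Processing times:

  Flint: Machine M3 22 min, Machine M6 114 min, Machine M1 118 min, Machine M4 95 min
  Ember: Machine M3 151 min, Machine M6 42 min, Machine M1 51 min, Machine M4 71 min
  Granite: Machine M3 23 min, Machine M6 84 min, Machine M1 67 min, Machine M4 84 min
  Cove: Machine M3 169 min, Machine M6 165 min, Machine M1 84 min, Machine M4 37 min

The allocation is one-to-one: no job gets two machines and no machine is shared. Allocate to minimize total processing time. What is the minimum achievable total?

Optimal: Flint→Machine M3 (22 min), Ember→Machine M6 (42 min), Granite→Machine M1 (67 min), Cove→Machine M4 (37 min) — total 22+42+67+37 = 168 min.
Swapping Granite↔Cove (Granite→Machine M4 84 min, Cove→Machine M1 84 min) adds 64.

Minimum total: 168 min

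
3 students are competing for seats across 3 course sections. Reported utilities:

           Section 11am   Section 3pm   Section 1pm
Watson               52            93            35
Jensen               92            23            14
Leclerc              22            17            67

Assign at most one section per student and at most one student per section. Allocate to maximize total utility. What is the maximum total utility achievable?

Optimal: Watson→Section 3pm (93 points), Jensen→Section 11am (92 points), Leclerc→Section 1pm (67 points) — total 93+92+67 = 252 points.
Next-best assignment: Watson→Section 1pm, Jensen→Section 11am, Leclerc→Section 3pm = 144 points.

Max total: 252 points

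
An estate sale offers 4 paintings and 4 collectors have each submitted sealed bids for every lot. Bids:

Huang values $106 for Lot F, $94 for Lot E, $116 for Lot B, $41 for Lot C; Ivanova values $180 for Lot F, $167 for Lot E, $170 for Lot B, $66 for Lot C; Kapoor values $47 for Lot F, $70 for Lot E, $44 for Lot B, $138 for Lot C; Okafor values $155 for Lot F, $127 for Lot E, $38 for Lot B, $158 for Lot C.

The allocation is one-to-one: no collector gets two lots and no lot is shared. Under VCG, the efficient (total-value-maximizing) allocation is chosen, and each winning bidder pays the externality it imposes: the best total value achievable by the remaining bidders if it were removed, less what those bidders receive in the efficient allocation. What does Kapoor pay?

Kapoor pays $16.

Efficient allocation: Huang→Lot B ($116), Ivanova→Lot E ($167), Kapoor→Lot C ($138), Okafor→Lot F ($155); total welfare W = $576.
Kapoor receives Lot C at value $138, so the others get W − 138 = $438.
Without Kapoor: best allocation of the remaining 3 bidders over all 4 lots is Huang→Lot B ($116), Ivanova→Lot F ($180), Okafor→Lot C ($158), total $454.
VCG payment = (others' best without Kapoor) − (others' welfare with Kapoor) = 454 − 438 = $16.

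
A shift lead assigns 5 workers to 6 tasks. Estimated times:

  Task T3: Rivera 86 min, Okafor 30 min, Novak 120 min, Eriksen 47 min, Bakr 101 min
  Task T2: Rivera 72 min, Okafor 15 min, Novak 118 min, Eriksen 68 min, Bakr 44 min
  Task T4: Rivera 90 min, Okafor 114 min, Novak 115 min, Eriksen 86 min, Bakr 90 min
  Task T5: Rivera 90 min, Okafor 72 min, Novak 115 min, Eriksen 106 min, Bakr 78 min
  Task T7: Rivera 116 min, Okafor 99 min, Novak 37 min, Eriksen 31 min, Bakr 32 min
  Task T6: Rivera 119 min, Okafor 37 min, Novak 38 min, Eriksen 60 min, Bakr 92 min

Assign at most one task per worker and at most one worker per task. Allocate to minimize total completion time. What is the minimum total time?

This is a one-to-one assignment (minimum-cost bipartite matching).
Optimal: Rivera→Task T4 (90 min), Okafor→Task T2 (15 min), Novak→Task T6 (38 min), Eriksen→Task T3 (47 min), Bakr→Task T7 (32 min) — total 90+15+38+47+32 = 222 min.
Min-entry greedy (repeatedly take the single cheapest remaining cell) gives 248 min, worse by 26.
Checked against all permutations: 222 min is optimal.

Minimum total: 222 min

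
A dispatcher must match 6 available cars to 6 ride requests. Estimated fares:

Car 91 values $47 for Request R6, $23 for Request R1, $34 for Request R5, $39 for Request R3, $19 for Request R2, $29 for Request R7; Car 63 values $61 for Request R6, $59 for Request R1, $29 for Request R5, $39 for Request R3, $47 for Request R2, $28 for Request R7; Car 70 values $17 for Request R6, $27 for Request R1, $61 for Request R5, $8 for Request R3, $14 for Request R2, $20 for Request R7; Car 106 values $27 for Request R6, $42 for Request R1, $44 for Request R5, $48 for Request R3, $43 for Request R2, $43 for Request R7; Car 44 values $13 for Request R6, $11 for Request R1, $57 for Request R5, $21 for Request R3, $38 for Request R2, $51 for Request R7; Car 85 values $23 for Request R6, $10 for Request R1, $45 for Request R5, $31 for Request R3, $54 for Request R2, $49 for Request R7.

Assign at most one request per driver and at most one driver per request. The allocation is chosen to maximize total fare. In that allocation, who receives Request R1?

Optimal: Car 91→Request R6 ($47), Car 63→Request R1 ($59), Car 70→Request R5 ($61), Car 106→Request R3 ($48), Car 44→Request R7 ($51), Car 85→Request R2 ($54) — total 47+59+61+48+51+54 = $320.
Max-entry greedy (repeatedly take the single best remaining cell) gives $298, worse by 22.
Next-best assignment: Car 91→Request R3, Car 63→Request R6, Car 70→Request R5, Car 106→Request R1, Car 44→Request R7, Car 85→Request R2 = $308.
Car 63's own top request is Request R6 ($61), but forcing Car 63→Request R6 and reassigning the rest optimally gives only $308 — worse by 12.

Car 63 receives Request R1.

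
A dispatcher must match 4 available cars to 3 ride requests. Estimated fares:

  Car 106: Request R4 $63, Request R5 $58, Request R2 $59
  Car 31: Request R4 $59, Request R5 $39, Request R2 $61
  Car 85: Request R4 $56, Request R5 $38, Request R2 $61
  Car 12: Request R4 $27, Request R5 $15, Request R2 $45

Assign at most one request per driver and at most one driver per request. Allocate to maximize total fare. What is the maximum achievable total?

Max total: $178

Optimal: Car 31→Request R4 ($59), Car 106→Request R5 ($58), Car 85→Request R2 ($61) — total 59+58+61 = $178.
Row-greedy (each driver in turn takes its best remaining request) gives $162, worse by 16.
Next-best assignment: Car 85→Request R4, Car 106→Request R5, Car 31→Request R2 = $175.
Swapping Car 106↔Car 85 (Car 106→Request R2 $59, Car 85→Request R5 $38) loses 22.
No other one-to-one assignment exceeds $178.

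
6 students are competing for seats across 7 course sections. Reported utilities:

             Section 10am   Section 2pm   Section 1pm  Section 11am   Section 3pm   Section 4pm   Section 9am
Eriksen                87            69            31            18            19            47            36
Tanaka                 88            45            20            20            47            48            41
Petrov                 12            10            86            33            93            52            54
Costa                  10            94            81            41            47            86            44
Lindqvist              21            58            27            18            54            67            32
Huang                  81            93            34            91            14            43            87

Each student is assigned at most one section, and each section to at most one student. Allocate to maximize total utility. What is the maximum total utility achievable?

Optimal: Eriksen→Section 2pm (69 points), Tanaka→Section 10am (88 points), Petrov→Section 3pm (93 points), Costa→Section 1pm (81 points), Lindqvist→Section 4pm (67 points), Huang→Section 11am (91 points) — total 69+88+93+81+67+91 = 489 points.
Row-greedy (each student in turn takes its best remaining section) gives 445 points, worse by 44.
No other one-to-one assignment exceeds 489 points.

Max total: 489 points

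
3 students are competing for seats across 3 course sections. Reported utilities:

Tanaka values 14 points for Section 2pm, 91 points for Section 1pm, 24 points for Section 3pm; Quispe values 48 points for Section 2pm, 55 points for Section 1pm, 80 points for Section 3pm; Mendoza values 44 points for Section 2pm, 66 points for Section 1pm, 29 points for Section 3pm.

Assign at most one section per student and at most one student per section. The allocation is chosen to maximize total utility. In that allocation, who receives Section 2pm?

Mendoza receives Section 2pm.

Optimal: Tanaka→Section 1pm (91 points), Quispe→Section 3pm (80 points), Mendoza→Section 2pm (44 points) — total 91+80+44 = 215 points.
Column-greedy (each section in turn goes to its best remaining student) gives 168 points, worse by 47.
Swapping Quispe↔Tanaka (Quispe→Section 1pm 55 points, Tanaka→Section 3pm 24 points) loses 92.
Every other assignment is strictly worse.
Mendoza's own top section is Section 1pm (66 points), but forcing Mendoza→Section 1pm and reassigning the rest optimally gives only 160 points — worse by 55.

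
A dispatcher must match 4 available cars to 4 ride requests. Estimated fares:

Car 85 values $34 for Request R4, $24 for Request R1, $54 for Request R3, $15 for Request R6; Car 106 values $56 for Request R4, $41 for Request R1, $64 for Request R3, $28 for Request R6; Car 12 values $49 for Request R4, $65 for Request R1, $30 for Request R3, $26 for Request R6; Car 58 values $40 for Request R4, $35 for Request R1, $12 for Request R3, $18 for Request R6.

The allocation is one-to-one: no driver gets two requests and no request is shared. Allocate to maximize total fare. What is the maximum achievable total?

Max total: $193

This is a one-to-one assignment (maximum-weight bipartite matching).
Optimal: Car 85→Request R3 ($54), Car 106→Request R4 ($56), Car 12→Request R1 ($65), Car 58→Request R6 ($18) — total 54+56+65+18 = $193.
Max-entry greedy (repeatedly take the single best remaining cell) gives $184, worse by 9.
Next-best assignment: Car 85→Request R3, Car 106→Request R6, Car 12→Request R1, Car 58→Request R4 = $187.
Checked against all permutations: $193 is optimal.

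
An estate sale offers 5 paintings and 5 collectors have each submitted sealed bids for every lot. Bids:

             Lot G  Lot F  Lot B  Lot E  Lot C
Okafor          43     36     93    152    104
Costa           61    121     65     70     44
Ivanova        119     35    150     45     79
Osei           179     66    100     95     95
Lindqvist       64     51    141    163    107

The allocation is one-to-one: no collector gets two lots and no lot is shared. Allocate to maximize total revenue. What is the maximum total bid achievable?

Max total: $717

This is a one-to-one assignment (maximum-weight bipartite matching).
Optimal: Okafor→Lot C ($104), Costa→Lot F ($121), Ivanova→Lot B ($150), Osei→Lot G ($179), Lindqvist→Lot E ($163) — total 104+121+150+179+163 = $717.
Row-greedy (each collector in turn takes its best remaining lot) gives $709, worse by 8.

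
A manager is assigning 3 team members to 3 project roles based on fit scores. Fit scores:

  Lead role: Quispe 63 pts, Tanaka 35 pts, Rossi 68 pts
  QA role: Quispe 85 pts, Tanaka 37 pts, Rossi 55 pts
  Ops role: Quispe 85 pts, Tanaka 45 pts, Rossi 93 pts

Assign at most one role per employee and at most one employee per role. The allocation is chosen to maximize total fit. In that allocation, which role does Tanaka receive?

Tanaka receives Lead role.

Optimal: Quispe→QA role (85 pts), Tanaka→Lead role (35 pts), Rossi→Ops role (93 pts) — total 85+35+93 = 213 pts.
Row-greedy (each employee in turn takes its best remaining role) gives 198 pts, worse by 15.
Next-best assignment: Quispe→QA role, Tanaka→Ops role, Rossi→Lead role = 198 pts.
Checked against all permutations: 213 pts is optimal.
Tanaka's own top role is Ops role (45 pts), but forcing Tanaka→Ops role and reassigning the rest optimally gives only 198 pts — worse by 15.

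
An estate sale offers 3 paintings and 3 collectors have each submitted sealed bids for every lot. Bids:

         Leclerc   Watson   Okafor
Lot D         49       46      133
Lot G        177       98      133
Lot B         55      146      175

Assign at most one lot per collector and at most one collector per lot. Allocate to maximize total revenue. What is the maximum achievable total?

Max total: $456

This is a one-to-one assignment (maximum-weight bipartite matching).
Optimal: Leclerc→Lot G ($177), Watson→Lot B ($146), Okafor→Lot D ($133) — total 177+146+133 = $456.
Max-entry greedy (repeatedly take the single best remaining cell) gives $398, worse by 58.
Next-best assignment: Leclerc→Lot G, Watson→Lot D, Okafor→Lot B = $398.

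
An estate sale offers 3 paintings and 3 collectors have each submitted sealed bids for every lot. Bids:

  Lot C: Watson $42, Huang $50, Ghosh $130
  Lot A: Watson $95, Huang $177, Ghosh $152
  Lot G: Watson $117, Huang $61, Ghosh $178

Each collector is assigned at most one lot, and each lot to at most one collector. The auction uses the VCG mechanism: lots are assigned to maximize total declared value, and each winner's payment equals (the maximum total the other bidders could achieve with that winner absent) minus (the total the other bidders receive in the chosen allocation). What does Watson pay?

Watson pays $48.

Efficient allocation: Watson→Lot G ($117), Huang→Lot A ($177), Ghosh→Lot C ($130); total welfare W = $424.
Watson receives Lot G at value $117, so the others get W − 117 = $307.
Without Watson: best allocation of the remaining 2 bidders over all 3 lots is Huang→Lot A ($177), Ghosh→Lot G ($178), total $355.
VCG payment = (others' best without Watson) − (others' welfare with Watson) = 355 − 307 = $48.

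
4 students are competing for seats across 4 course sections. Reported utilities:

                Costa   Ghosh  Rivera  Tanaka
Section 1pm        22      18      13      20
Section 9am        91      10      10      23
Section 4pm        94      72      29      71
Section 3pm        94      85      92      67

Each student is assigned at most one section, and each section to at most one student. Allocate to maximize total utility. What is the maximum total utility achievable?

This is a one-to-one assignment (maximum-weight bipartite matching).
Optimal: Costa→Section 9am (91 points), Ghosh→Section 4pm (72 points), Rivera→Section 3pm (92 points), Tanaka→Section 1pm (20 points) — total 91+72+92+20 = 275 points.
Column-greedy (each section in turn goes to its best remaining student) gives 209 points, worse by 66.
Next-best assignment: Costa→Section 9am, Ghosh→Section 1pm, Rivera→Section 3pm, Tanaka→Section 4pm = 272 points.
Swapping Costa↔Ghosh (Costa→Section 4pm 94 points, Ghosh→Section 9am 10 points) loses 59.

Maximum total: 275 points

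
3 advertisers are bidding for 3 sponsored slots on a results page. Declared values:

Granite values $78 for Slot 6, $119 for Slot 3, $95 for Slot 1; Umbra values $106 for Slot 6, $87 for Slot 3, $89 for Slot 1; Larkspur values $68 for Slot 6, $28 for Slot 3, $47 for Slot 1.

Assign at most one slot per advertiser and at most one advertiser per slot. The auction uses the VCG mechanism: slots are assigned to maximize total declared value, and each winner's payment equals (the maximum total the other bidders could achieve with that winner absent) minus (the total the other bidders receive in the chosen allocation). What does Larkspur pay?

Efficient allocation: Granite→Slot 3 ($119), Umbra→Slot 1 ($89), Larkspur→Slot 6 ($68); total welfare W = $276.
Larkspur receives Slot 6 at value $68, so the others get W − 68 = $208.
Without Larkspur: best allocation of the remaining 2 bidders over all 3 slots is Granite→Slot 3 ($119), Umbra→Slot 6 ($106), total $225.
VCG payment = (others' best without Larkspur) − (others' welfare with Larkspur) = 225 − 208 = $17.

Larkspur pays $17.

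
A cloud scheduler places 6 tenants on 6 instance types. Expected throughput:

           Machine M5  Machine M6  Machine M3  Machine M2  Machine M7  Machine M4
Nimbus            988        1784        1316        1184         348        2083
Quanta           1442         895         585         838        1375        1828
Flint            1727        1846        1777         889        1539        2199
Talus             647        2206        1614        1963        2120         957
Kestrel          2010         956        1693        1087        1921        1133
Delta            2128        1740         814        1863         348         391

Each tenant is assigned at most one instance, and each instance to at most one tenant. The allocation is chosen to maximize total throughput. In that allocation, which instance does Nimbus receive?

Nimbus receives Machine M6.

This is a one-to-one assignment (maximum-weight bipartite matching).
Optimal: Nimbus→Machine M6 (1784 ops/s), Quanta→Machine M4 (1828 ops/s), Flint→Machine M3 (1777 ops/s), Talus→Machine M2 (1963 ops/s), Kestrel→Machine M7 (1921 ops/s), Delta→Machine M5 (2128 ops/s) — total 1784+1828+1777+1963+1921+2128 = 11401 ops/s.
Column-greedy (each instance in turn goes to its best remaining tenant) gives 11044 ops/s, worse by 357.
Nimbus's own top instance is Machine M4 (2083 ops/s), but forcing Nimbus→Machine M4 and reassigning the rest optimally gives only 11314 ops/s — worse by 87.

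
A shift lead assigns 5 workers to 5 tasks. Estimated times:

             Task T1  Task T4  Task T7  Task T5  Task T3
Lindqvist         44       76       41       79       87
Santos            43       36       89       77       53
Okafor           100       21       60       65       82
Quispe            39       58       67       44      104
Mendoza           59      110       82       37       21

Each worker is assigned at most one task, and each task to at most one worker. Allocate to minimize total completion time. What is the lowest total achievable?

Min total: 170 min

Optimal: Lindqvist→Task T7 (41 min), Santos→Task T1 (43 min), Okafor→Task T4 (21 min), Quispe→Task T5 (44 min), Mendoza→Task T3 (21 min) — total 41+43+21+44+21 = 170 min.
Next-best assignment: Lindqvist→Task T7, Santos→Task T3, Okafor→Task T4, Quispe→Task T1, Mendoza→Task T5 = 191 min.
Swapping Okafor↔Santos (Okafor→Task T1 100 min, Santos→Task T4 36 min) adds 72.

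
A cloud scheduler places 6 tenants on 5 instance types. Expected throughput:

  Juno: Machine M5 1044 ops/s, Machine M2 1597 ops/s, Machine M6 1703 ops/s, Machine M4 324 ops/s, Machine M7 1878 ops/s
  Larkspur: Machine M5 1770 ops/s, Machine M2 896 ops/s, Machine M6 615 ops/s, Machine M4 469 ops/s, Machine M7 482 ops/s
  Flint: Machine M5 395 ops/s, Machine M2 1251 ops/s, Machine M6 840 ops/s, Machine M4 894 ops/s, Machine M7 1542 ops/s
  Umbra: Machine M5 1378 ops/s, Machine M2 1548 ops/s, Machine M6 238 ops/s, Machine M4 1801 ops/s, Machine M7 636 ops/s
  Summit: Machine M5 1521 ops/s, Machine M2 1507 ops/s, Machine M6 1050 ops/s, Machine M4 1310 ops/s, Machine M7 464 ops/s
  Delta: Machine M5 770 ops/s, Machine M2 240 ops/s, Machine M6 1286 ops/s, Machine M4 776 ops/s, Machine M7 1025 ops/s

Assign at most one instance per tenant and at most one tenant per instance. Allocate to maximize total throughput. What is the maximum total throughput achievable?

This is a one-to-one assignment (maximum-weight bipartite matching).
Optimal: Larkspur→Machine M5 (1770 ops/s), Summit→Machine M2 (1507 ops/s), Juno→Machine M6 (1703 ops/s), Umbra→Machine M4 (1801 ops/s), Flint→Machine M7 (1542 ops/s) — total 1770+1507+1703+1801+1542 = 8323 ops/s.
Next-best assignment: Larkspur→Machine M5, Summit→Machine M2, Delta→Machine M6, Umbra→Machine M4, Juno→Machine M7 = 8242 ops/s.
No other one-to-one assignment exceeds 8323 ops/s.

Max total: 8323 ops/s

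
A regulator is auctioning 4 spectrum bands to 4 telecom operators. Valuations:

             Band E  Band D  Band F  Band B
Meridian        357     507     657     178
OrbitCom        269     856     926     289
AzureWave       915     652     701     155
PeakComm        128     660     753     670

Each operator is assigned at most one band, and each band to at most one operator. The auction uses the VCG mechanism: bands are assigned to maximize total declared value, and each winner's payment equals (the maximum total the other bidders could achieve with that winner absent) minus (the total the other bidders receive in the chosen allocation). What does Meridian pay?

Efficient allocation: Meridian→Band F ($657M), OrbitCom→Band D ($856M), AzureWave→Band E ($915M), PeakComm→Band B ($670M); total welfare W = $3098M.
Meridian receives Band F at value $657M, so the others get W − 657 = $2441M.
Without Meridian: best allocation of the remaining 3 bidders over all 4 bands is OrbitCom→Band D ($856M), AzureWave→Band E ($915M), PeakComm→Band F ($753M), total $2524M.
VCG payment = (others' best without Meridian) − (others' welfare with Meridian) = 2524 − 2441 = $83M.

Meridian pays $83M.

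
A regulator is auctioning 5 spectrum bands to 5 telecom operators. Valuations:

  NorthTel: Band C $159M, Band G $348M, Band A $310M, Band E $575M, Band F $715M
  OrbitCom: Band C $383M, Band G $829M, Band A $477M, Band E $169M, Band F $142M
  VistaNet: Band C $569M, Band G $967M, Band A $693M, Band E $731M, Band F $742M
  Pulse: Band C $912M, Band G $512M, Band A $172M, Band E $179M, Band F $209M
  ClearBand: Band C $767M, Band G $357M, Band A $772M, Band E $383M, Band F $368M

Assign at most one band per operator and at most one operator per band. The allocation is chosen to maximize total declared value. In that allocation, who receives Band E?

VistaNet receives Band E.

Optimal: NorthTel→Band F ($715M), OrbitCom→Band G ($829M), VistaNet→Band E ($731M), Pulse→Band C ($912M), ClearBand→Band A ($772M) — total 715+829+731+912+772 = $3959M.
Max-entry greedy (repeatedly take the single best remaining cell) gives $3535M, worse by 424.
VistaNet's own top band is Band G ($967M), but forcing VistaNet→Band G and reassigning the rest optimally gives only $3535M — worse by 424.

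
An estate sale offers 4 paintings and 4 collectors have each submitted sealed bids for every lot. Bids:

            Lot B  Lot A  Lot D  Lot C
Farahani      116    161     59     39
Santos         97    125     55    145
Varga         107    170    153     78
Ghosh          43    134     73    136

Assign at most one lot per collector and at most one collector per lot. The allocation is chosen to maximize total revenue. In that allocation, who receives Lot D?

Optimal: Farahani→Lot B ($116), Santos→Lot C ($145), Varga→Lot D ($153), Ghosh→Lot A ($134) — total 116+145+153+134 = $548.
Max-entry greedy (repeatedly take the single best remaining cell) gives $504, worse by 44.
Next-best assignment: Farahani→Lot A, Santos→Lot B, Varga→Lot D, Ghosh→Lot C = $547.
Varga's own top lot is Lot A ($170), but forcing Varga→Lot A and reassigning the rest optimally gives only $504 — worse by 44.

Varga receives Lot D.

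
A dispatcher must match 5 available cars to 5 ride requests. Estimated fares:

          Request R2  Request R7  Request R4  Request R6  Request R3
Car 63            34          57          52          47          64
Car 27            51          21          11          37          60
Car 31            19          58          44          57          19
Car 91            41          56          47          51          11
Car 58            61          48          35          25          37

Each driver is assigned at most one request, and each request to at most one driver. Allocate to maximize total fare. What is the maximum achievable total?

Optimal: Car 63→Request R4 ($52), Car 27→Request R3 ($60), Car 31→Request R6 ($57), Car 91→Request R7 ($56), Car 58→Request R2 ($61) — total 52+60+57+56+61 = $286.
Row-greedy (each driver in turn takes its best remaining request) gives $259, worse by 27.
Next-best assignment: Car 63→Request R7, Car 27→Request R3, Car 31→Request R6, Car 91→Request R4, Car 58→Request R2 = $282.

Max total: $286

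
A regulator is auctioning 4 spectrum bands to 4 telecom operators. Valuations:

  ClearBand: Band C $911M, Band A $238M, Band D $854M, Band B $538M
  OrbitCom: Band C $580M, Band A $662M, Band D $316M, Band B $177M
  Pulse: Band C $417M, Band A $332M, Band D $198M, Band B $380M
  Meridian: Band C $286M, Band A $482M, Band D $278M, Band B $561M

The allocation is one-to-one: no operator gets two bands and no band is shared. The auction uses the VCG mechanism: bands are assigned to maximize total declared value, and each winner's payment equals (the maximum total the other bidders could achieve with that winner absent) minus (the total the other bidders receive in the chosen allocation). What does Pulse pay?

Pulse pays $57M.

Efficient allocation: ClearBand→Band D ($854M), OrbitCom→Band A ($662M), Pulse→Band C ($417M), Meridian→Band B ($561M); total welfare W = $2494M.
Pulse receives Band C at value $417M, so the others get W − 417 = $2077M.
Without Pulse: best allocation of the remaining 3 bidders over all 4 bands is ClearBand→Band C ($911M), OrbitCom→Band A ($662M), Meridian→Band B ($561M), total $2134M.
VCG payment = (others' best without Pulse) − (others' welfare with Pulse) = 2134 − 2077 = $57M.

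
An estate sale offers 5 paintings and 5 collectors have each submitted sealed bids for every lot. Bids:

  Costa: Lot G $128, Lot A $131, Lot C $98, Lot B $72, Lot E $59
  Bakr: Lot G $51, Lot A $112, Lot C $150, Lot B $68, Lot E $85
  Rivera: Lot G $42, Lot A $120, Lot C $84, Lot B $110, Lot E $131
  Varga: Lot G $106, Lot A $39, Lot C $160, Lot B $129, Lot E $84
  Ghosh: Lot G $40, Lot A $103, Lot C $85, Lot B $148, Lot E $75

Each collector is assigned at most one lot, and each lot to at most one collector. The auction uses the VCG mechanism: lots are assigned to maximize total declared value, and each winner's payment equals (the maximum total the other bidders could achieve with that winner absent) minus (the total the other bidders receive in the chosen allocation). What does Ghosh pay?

Ghosh pays $10.

Efficient allocation: Costa→Lot G ($128), Bakr→Lot A ($112), Rivera→Lot E ($131), Varga→Lot C ($160), Ghosh→Lot B ($148); total welfare W = $679.
Ghosh receives Lot B at value $148, so the others get W − 148 = $531.
Without Ghosh: best allocation of the remaining 4 bidders over all 5 lots is Costa→Lot A ($131), Bakr→Lot C ($150), Rivera→Lot E ($131), Varga→Lot B ($129), total $541.
VCG payment = (others' best without Ghosh) − (others' welfare with Ghosh) = 541 − 531 = $10.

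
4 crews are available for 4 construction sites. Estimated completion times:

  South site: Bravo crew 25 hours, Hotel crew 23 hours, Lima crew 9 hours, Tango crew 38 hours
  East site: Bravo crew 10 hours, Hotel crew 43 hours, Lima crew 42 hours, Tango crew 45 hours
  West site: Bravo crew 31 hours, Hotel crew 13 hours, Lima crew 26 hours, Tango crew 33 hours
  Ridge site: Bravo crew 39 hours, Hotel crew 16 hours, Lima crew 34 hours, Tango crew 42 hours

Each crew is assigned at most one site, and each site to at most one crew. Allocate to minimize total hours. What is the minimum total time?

Optimal: Bravo crew→East site (10 hours), Hotel crew→Ridge site (16 hours), Lima crew→South site (9 hours), Tango crew→West site (33 hours) — total 10+16+9+33 = 68 hours.
Row-greedy (each crew in turn takes its cheapest remaining site) gives 74 hours, worse by 6.
Next-best assignment: Bravo crew→East site, Hotel crew→West site, Lima crew→South site, Tango crew→Ridge site = 74 hours.
Every other assignment is strictly worse.

Min total: 68 hours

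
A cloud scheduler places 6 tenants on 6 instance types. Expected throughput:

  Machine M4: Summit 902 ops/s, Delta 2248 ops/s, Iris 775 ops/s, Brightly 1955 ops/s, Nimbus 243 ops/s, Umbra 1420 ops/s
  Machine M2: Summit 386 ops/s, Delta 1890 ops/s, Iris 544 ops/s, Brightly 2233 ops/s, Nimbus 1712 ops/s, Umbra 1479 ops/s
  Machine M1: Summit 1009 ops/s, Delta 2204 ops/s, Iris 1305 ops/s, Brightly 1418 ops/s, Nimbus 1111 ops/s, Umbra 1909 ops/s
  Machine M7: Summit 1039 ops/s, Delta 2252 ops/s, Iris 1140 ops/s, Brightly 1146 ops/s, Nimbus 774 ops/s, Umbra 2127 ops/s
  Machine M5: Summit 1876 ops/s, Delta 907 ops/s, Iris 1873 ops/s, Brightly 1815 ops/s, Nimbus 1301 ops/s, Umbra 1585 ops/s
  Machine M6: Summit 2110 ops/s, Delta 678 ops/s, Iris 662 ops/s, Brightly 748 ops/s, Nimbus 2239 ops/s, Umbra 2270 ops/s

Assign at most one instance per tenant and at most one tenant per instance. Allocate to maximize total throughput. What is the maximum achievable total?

Maximum total: 12028 ops/s

Optimal: Summit→Machine M5 (1876 ops/s), Delta→Machine M4 (2248 ops/s), Iris→Machine M1 (1305 ops/s), Brightly→Machine M2 (2233 ops/s), Nimbus→Machine M6 (2239 ops/s), Umbra→Machine M7 (2127 ops/s) — total 1876+2248+1305+2233+2239+2127 = 12028 ops/s.
Max-entry greedy (repeatedly take the single best remaining cell) gives 10179 ops/s, worse by 1849.
Checked against all permutations: 12028 ops/s is optimal.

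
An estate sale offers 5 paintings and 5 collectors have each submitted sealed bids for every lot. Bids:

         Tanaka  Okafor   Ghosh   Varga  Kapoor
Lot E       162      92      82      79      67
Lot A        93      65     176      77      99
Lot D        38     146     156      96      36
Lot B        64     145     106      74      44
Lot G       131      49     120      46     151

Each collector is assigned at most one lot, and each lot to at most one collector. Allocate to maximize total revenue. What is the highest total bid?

Maximum total: $730

Optimal: Tanaka→Lot E ($162), Okafor→Lot B ($145), Ghosh→Lot A ($176), Varga→Lot D ($96), Kapoor→Lot G ($151) — total 162+145+176+96+151 = $730.
Column-greedy (each lot in turn goes to its best remaining collector) gives $709, worse by 21.
Next-best assignment: Tanaka→Lot E, Okafor→Lot D, Ghosh→Lot A, Varga→Lot B, Kapoor→Lot G = $709.
Swapping Varga↔Ghosh (Varga→Lot A $77, Ghosh→Lot D $156) loses 39.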